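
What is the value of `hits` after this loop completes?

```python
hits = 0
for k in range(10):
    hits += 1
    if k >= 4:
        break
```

Let's trace through this code step by step.

Initialize: hits = 0
Entering loop: for k in range(10):
After iteration 1: k = 0, hits = 1
After iteration 2: k = 1, hits = 2
After iteration 3: k = 2, hits = 3
After iteration 4: k = 3, hits = 4
After iteration 5: k = 4, hits = 5
Loop ends.

Final answer: 5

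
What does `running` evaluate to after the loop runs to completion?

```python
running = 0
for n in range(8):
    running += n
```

Let's trace through this code step by step.

Initialize: running = 0
Entering loop: for n in range(8):
After iteration 1: n = 0, running = 0
After iteration 2: n = 1, running = 1
After iteration 3: n = 2, running = 3
After iteration 4: n = 3, running = 6
After iteration 5: n = 4, running = 10
After iteration 6: n = 5, running = 15
After iteration 7: n = 6, running = 21
After iteration 8: n = 7, running = 28
Loop ends.

Final answer: 28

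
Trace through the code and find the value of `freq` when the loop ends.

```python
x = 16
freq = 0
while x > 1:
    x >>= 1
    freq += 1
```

Let's trace through this code step by step.

Initialize: x = 16
Initialize: freq = 0
Entering loop: while x > 1:
After iteration 1: x = 8, freq = 1
After iteration 2: x = 4, freq = 2
After iteration 3: x = 2, freq = 3
After iteration 4: x = 1, freq = 4
Loop ends.

Final answer: 4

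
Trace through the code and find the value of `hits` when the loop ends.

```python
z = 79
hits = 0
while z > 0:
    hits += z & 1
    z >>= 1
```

Let's trace through this code step by step.

Initialize: z = 79
Initialize: hits = 0
Entering loop: while z > 0:
After iteration 1: z = 39, hits = 1
After iteration 2: z = 19, hits = 2
After iteration 3: z = 9, hits = 3
After iteration 4: z = 4, hits = 4
After iteration 5: z = 2, hits = 4
After iteration 6: z = 1, hits = 4
After iteration 7: z = 0, hits = 5
Loop ends.

Final answer: 5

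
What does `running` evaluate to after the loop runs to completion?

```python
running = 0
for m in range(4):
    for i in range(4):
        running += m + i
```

Let's trace through this code step by step.

Initialize: running = 0
Entering loop: for m in range(4):
After iteration 1: m = 0, running = 6
After iteration 2: m = 1, running = 16
After iteration 3: m = 2, running = 30
After iteration 4: m = 3, running = 48
Loop ends.

Final answer: 48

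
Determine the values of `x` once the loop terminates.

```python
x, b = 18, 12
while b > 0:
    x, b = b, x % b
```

Let's trace through this code step by step.

Initialize: x = 18
Initialize: b = 12
Entering loop: while b > 0:
After iteration 1: x = 12, b = 6
After iteration 2: x = 6, b = 0
Loop ends.

Final answer: 6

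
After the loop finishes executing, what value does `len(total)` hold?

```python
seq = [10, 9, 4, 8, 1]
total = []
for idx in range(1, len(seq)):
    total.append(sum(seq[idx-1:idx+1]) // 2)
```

Let's trace through this code step by step.

Initialize: seq = [10, 9, 4, 8, 1]
Initialize: total = []
Entering loop: for idx in range(1, len(seq)):
After iteration 1: idx = 1, total = [9]
After iteration 2: idx = 2, total = [9, 6]
After iteration 3: idx = 3, total = [9, 6, 6]
After iteration 4: idx = 4, total = [9, 6, 6, 4]
Loop ends.
len(total) = 4

Final answer: 4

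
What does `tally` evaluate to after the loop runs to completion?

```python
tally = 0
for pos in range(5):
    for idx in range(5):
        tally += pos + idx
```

Let's trace through this code step by step.

Initialize: tally = 0
Entering loop: for pos in range(5):
After iteration 1: pos = 0, tally = 10
After iteration 2: pos = 1, tally = 25
After iteration 3: pos = 2, tally = 45
After iteration 4: pos = 3, tally = 70
After iteration 5: pos = 4, tally = 100
Loop ends.

Final answer: 100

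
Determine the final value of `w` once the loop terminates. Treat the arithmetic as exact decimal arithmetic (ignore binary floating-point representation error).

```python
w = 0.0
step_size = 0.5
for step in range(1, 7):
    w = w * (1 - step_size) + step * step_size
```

Let's trace through this code step by step.

Initialize: w = 0.0
Initialize: step_size = 0.5
Entering loop: for step in range(1, 7):
After iteration 1: step = 1, w = 0.5
After iteration 2: step = 2, w = 1.25
After iteration 3: step = 3, w = 2.125
After iteration 4: step = 4, w = 3.0625
After iteration 5: step = 5, w = 4.03125
After iteration 6: step = 6, w = 5.015625
Loop ends.

Final answer: 5.015625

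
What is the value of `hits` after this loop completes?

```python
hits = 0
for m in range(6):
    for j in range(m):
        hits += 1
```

Let's trace through this code step by step.

Initialize: hits = 0
Entering loop: for m in range(6):
After iteration 1: m = 0, hits = 0
After iteration 2: m = 1, hits = 1, j = 0
After iteration 3: m = 2, hits = 3, j = 1
After iteration 4: m = 3, hits = 6, j = 2
After iteration 5: m = 4, hits = 10, j = 3
After iteration 6: m = 5, hits = 15, j = 4
Loop ends.

Final answer: 15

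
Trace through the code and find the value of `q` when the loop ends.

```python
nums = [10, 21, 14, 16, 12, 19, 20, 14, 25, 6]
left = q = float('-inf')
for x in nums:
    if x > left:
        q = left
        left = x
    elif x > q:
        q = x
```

Let's trace through this code step by step.

Initialize: nums = [10, 21, 14, 16, 12, 19, 20, 14, 25, 6]
Initialize: left = -inf
Initialize: q = -inf
Entering loop: for x in nums:
After iteration 1: x = 10, left = 10, q = -inf
After iteration 2: x = 21, left = 21, q = 10
After iteration 3: x = 14, left = 21, q = 14
After iteration 4: x = 16, left = 21, q = 16
After iteration 5: x = 12, left = 21, q = 16
After iteration 6: x = 19, left = 21, q = 19
After iteration 7: x = 20, left = 21, q = 20
After iteration 8: x = 14, left = 21, q = 20
After iteration 9: x = 25, left = 25, q = 21
After iteration 10: x = 6, left = 25, q = 21
Loop ends.

Final answer: 21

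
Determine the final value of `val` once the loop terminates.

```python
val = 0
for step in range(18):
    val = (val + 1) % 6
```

Let's trace through this code step by step.

Initialize: val = 0
Entering loop: for step in range(18):
After iteration 1: step = 0, val = 1
After iteration 2: step = 1, val = 2
After iteration 3: step = 2, val = 3
After iteration 4: step = 3, val = 4
After iteration 5: step = 4, val = 5
After iteration 6: step = 5, val = 0
After iteration 7: step = 6, val = 1
After iteration 8: step = 7, val = 2
After iteration 9: step = 8, val = 3
After iteration 10: step = 9, val = 4
After iteration 11: step = 10, val = 5
After iteration 12: step = 11, val = 0
After iteration 13: step = 12, val = 1
After iteration 14: step = 13, val = 2
After iteration 15: step = 14, val = 3
After iteration 16: step = 15, val = 4
After iteration 17: step = 16, val = 5
After iteration 18: step = 17, val = 0
Loop ends.

Final answer: 0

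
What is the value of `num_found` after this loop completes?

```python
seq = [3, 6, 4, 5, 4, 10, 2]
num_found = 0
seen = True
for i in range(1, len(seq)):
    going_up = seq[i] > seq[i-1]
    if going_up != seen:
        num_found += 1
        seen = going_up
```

Let's trace through this code step by step.

Initialize: seq = [3, 6, 4, 5, 4, 10, 2]
Initialize: num_found = 0
Initialize: seen = True
Entering loop: for i in range(1, len(seq)):
After iteration 1: i = 1, num_found = 0, seen = True, going_up = True
After iteration 2: i = 2, num_found = 1, seen = False, going_up = False
After iteration 3: i = 3, num_found = 2, seen = True, going_up = True
After iteration 4: i = 4, num_found = 3, seen = False, going_up = False
After iteration 5: i = 5, num_found = 4, seen = True, going_up = True
After iteration 6: i = 6, num_found = 5, seen = False, going_up = False
Loop ends.

Final answer: 5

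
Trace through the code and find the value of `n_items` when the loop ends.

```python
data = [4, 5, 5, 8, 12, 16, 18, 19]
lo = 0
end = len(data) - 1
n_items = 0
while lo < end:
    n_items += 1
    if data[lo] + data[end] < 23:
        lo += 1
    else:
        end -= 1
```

Let's trace through this code step by step.

Initialize: data = [4, 5, 5, 8, 12, 16, 18, 19]
Initialize: lo = 0
Initialize: end = 7
Initialize: n_items = 0
Entering loop: while lo < end:
After iteration 1: lo = 0, end = 6, n_items = 1
After iteration 2: lo = 1, end = 6, n_items = 2
After iteration 3: lo = 1, end = 5, n_items = 3
After iteration 4: lo = 2, end = 5, n_items = 4
After iteration 5: lo = 3, end = 5, n_items = 5
After iteration 6: lo = 3, end = 4, n_items = 6
After iteration 7: lo = 4, end = 4, n_items = 7
Loop ends.

Final answer: 7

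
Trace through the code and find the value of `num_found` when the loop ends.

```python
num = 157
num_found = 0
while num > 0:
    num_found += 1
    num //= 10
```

Let's trace through this code step by step.

Initialize: num = 157
Initialize: num_found = 0
Entering loop: while num > 0:
After iteration 1: num = 15, num_found = 1
After iteration 2: num = 1, num_found = 2
After iteration 3: num = 0, num_found = 3
Loop ends.

Final answer: 3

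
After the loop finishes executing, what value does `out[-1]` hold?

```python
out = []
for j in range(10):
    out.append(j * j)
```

Let's trace through this code step by step.

Initialize: out = []
Entering loop: for j in range(10):
After iteration 1: j = 0, out = [0]
After iteration 2: j = 1, out = [0, 1]
After iteration 3: j = 2, out = [0, 1, 4]
After iteration 4: j = 3, out = [0, 1, 4, 9]
After iteration 5: j = 4, out = [0, 1, 4, 9, 16]
After iteration 6: j = 5, out = [0, 1, 4, 9, 16, 25]
After iteration 7: j = 6, out = [0, 1, 4, 9, 16, 25, 36]
After iteration 8: j = 7, out = [0, 1, 4, 9, 16, 25, 36, 49]
After iteration 9: j = 8, out = [0, 1, 4, 9, 16, 25, 36, 49, 64]
After iteration 10: j = 9, out = [0, 1, 4, 9, 16, 25, 36, 49, 64, 81]
Loop ends.
out[-1] = 81

Final answer: 81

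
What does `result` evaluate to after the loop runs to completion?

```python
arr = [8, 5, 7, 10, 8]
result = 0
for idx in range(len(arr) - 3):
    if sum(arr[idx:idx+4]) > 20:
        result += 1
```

Let's trace through this code step by step.

Initialize: arr = [8, 5, 7, 10, 8]
Initialize: result = 0
Entering loop: for idx in range(len(arr) - 3):
After iteration 1: idx = 0, result = 1
After iteration 2: idx = 1, result = 2
Loop ends.

Final answer: 2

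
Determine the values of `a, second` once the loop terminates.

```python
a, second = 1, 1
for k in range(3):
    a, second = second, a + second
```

Let's trace through this code step by step.

Initialize: a = 1
Initialize: second = 1
Entering loop: for k in range(3):
After iteration 1: k = 0, a = 1, second = 2
After iteration 2: k = 1, a = 2, second = 3
After iteration 3: k = 2, a = 3, second = 5
Loop ends.

Final answer: 3, 5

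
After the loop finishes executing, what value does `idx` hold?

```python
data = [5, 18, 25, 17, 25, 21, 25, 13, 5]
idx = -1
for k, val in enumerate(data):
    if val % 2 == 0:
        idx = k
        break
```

Let's trace through this code step by step.

Initialize: data = [5, 18, 25, 17, 25, 21, 25, 13, 5]
Initialize: idx = -1
Entering loop: for k, val in enumerate(data):
After iteration 1: k = 0, val = 5, idx = -1
After iteration 2: k = 1, val = 18, idx = 1
Loop ends.

Final answer: 1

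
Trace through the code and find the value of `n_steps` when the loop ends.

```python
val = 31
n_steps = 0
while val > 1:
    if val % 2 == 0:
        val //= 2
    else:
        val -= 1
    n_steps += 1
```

Let's trace through this code step by step.

Initialize: val = 31
Initialize: n_steps = 0
Entering loop: while val > 1:
After iteration 1: val = 30, n_steps = 1
After iteration 2: val = 15, n_steps = 2
After iteration 3: val = 14, n_steps = 3
After iteration 4: val = 7, n_steps = 4
After iteration 5: val = 6, n_steps = 5
After iteration 6: val = 3, n_steps = 6
After iteration 7: val = 2, n_steps = 7
After iteration 8: val = 1, n_steps = 8
Loop ends.

Final answer: 8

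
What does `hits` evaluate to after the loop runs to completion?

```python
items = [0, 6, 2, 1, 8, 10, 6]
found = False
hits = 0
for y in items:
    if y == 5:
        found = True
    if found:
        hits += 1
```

Let's trace through this code step by step.

Initialize: items = [0, 6, 2, 1, 8, 10, 6]
Initialize: found = False
Initialize: hits = 0
Entering loop: for y in items:
After iteration 1: y = 0, hits = 0
After iteration 2: y = 6, hits = 0
After iteration 3: y = 2, hits = 0
After iteration 4: y = 1, hits = 0
After iteration 5: y = 8, hits = 0
After iteration 6: y = 10, hits = 0
After iteration 7: y = 6, hits = 0
Loop ends.

Final answer: 0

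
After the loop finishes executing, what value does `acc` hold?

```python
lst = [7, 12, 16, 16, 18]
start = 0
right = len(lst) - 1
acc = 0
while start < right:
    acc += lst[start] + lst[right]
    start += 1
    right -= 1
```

Let's trace through this code step by step.

Initialize: lst = [7, 12, 16, 16, 18]
Initialize: start = 0
Initialize: right = 4
Initialize: acc = 0
Entering loop: while start < right:
After iteration 1: start = 1, right = 3, acc = 25
After iteration 2: start = 2, right = 2, acc = 53
Loop ends.

Final answer: 53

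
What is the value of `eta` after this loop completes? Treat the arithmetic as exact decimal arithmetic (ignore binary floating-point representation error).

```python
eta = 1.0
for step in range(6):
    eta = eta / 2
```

Let's trace through this code step by step.

Initialize: eta = 1.0
Entering loop: for step in range(6):
After iteration 1: step = 0, eta = 0.5
After iteration 2: step = 1, eta = 0.25
After iteration 3: step = 2, eta = 0.125
After iteration 4: step = 3, eta = 0.0625
After iteration 5: step = 4, eta = 0.03125
After iteration 6: step = 5, eta = 0.015625
Loop ends.

Final answer: 0.015625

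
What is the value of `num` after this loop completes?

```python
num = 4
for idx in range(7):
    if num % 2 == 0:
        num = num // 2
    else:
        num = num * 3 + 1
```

Let's trace through this code step by step.

Initialize: num = 4
Entering loop: for idx in range(7):
After iteration 1: idx = 0, num = 2
After iteration 2: idx = 1, num = 1
After iteration 3: idx = 2, num = 4
After iteration 4: idx = 3, num = 2
After iteration 5: idx = 4, num = 1
After iteration 6: idx = 5, num = 4
After iteration 7: idx = 6, num = 2
Loop ends.

Final answer: 2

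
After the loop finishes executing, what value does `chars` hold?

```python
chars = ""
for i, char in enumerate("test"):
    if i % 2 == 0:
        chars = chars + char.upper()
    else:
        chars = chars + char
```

Let's trace through this code step by step.

Initialize: chars = ''
Entering loop: for i, char in enumerate("test"):
After iteration 1: i = 0, char = 't', chars = 'T'
After iteration 2: i = 1, char = 'e', chars = 'Te'
After iteration 3: i = 2, char = 's', chars = 'TeS'
After iteration 4: i = 3, char = 't', chars = 'TeSt'
Loop ends.

Final answer: 'TeSt'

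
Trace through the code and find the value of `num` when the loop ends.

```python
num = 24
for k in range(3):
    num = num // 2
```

Let's trace through this code step by step.

Initialize: num = 24
Entering loop: for k in range(3):
After iteration 1: k = 0, num = 12
After iteration 2: k = 1, num = 6
After iteration 3: k = 2, num = 3
Loop ends.

Final answer: 3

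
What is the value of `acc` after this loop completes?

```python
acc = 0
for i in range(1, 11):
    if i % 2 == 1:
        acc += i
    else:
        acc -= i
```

Let's trace through this code step by step.

Initialize: acc = 0
Entering loop: for i in range(1, 11):
After iteration 1: i = 1, acc = 1
After iteration 2: i = 2, acc = -1
After iteration 3: i = 3, acc = 2
After iteration 4: i = 4, acc = -2
After iteration 5: i = 5, acc = 3
After iteration 6: i = 6, acc = -3
After iteration 7: i = 7, acc = 4
After iteration 8: i = 8, acc = -4
After iteration 9: i = 9, acc = 5
After iteration 10: i = 10, acc = -5
Loop ends.

Final answer: -5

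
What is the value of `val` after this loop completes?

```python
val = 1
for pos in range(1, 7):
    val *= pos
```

Let's trace through this code step by step.

Initialize: val = 1
Entering loop: for pos in range(1, 7):
After iteration 1: pos = 1, val = 1
After iteration 2: pos = 2, val = 2
After iteration 3: pos = 3, val = 6
After iteration 4: pos = 4, val = 24
After iteration 5: pos = 5, val = 120
After iteration 6: pos = 6, val = 720
Loop ends.

Final answer: 720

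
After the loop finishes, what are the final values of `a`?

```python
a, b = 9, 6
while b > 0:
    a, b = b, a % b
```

Let's trace through this code step by step.

Initialize: a = 9
Initialize: b = 6
Entering loop: while b > 0:
After iteration 1: a = 6, b = 3
After iteration 2: a = 3, b = 0
Loop ends.

Final answer: 3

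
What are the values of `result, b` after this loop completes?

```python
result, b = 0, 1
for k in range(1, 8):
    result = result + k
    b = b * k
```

Let's trace through this code step by step.

Initialize: result = 0
Initialize: b = 1
Entering loop: for k in range(1, 8):
After iteration 1: k = 1, result = 1, b = 1
After iteration 2: k = 2, result = 3, b = 2
After iteration 3: k = 3, result = 6, b = 6
After iteration 4: k = 4, result = 10, b = 24
After iteration 5: k = 5, result = 15, b = 120
After iteration 6: k = 6, result = 21, b = 720
After iteration 7: k = 7, result = 28, b = 5040
Loop ends.

Final answer: 28, 5040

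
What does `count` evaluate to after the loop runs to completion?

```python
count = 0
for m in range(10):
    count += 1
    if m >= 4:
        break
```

Let's trace through this code step by step.

Initialize: count = 0
Entering loop: for m in range(10):
After iteration 1: m = 0, count = 1
After iteration 2: m = 1, count = 2
After iteration 3: m = 2, count = 3
After iteration 4: m = 3, count = 4
After iteration 5: m = 4, count = 5
Loop ends.

Final answer: 5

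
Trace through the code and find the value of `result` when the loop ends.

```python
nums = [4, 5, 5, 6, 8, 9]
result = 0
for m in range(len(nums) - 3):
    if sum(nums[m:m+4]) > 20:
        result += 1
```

Let's trace through this code step by step.

Initialize: nums = [4, 5, 5, 6, 8, 9]
Initialize: result = 0
Entering loop: for m in range(len(nums) - 3):
After iteration 1: m = 0, result = 0
After iteration 2: m = 1, result = 1
After iteration 3: m = 2, result = 2
Loop ends.

Final answer: 2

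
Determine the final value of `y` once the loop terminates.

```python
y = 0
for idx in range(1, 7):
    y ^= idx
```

Let's trace through this code step by step.

Initialize: y = 0
Entering loop: for idx in range(1, 7):
After iteration 1: idx = 1, y = 1
After iteration 2: idx = 2, y = 3
After iteration 3: idx = 3, y = 0
After iteration 4: idx = 4, y = 4
After iteration 5: idx = 5, y = 1
After iteration 6: idx = 6, y = 7
Loop ends.

Final answer: 7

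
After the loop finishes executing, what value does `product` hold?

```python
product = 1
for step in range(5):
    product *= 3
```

Let's trace through this code step by step.

Initialize: product = 1
Entering loop: for step in range(5):
After iteration 1: step = 0, product = 3
After iteration 2: step = 1, product = 9
After iteration 3: step = 2, product = 27
After iteration 4: step = 3, product = 81
After iteration 5: step = 4, product = 243
Loop ends.

Final answer: 243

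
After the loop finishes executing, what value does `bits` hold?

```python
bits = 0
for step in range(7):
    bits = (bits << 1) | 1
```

Let's trace through this code step by step.

Initialize: bits = 0
Entering loop: for step in range(7):
After iteration 1: step = 0, bits = 1
After iteration 2: step = 1, bits = 3
After iteration 3: step = 2, bits = 7
After iteration 4: step = 3, bits = 15
After iteration 5: step = 4, bits = 31
After iteration 6: step = 5, bits = 63
After iteration 7: step = 6, bits = 127
Loop ends.

Final answer: 127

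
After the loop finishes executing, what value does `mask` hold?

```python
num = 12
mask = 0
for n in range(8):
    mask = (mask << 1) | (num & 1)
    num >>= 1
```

Let's trace through this code step by step.

Initialize: num = 12
Initialize: mask = 0
Entering loop: for n in range(8):
After iteration 1: n = 0, num = 6, mask = 0
After iteration 2: n = 1, num = 3, mask = 0
After iteration 3: n = 2, num = 1, mask = 1
After iteration 4: n = 3, num = 0, mask = 3
After iteration 5: n = 4, num = 0, mask = 6
After iteration 6: n = 5, num = 0, mask = 12
After iteration 7: n = 6, num = 0, mask = 24
After iteration 8: n = 7, num = 0, mask = 48
Loop ends.

Final answer: 48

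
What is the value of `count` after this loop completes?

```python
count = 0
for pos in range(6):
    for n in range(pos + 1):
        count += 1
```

Let's trace through this code step by step.

Initialize: count = 0
Entering loop: for pos in range(6):
After iteration 1: pos = 0, count = 1, n = 0
After iteration 2: pos = 1, count = 3, n = 1
After iteration 3: pos = 2, count = 6, n = 2
After iteration 4: pos = 3, count = 10, n = 3
After iteration 5: pos = 4, count = 15, n = 4
After iteration 6: pos = 5, count = 21, n = 5
Loop ends.

Final answer: 21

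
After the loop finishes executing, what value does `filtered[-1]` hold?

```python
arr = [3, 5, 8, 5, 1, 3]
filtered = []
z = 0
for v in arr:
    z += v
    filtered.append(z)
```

Let's trace through this code step by step.

Initialize: arr = [3, 5, 8, 5, 1, 3]
Initialize: filtered = []
Initialize: z = 0
Entering loop: for v in arr:
After iteration 1: v = 3, filtered = [3], z = 3
After iteration 2: v = 5, filtered = [3, 8], z = 8
After iteration 3: v = 8, filtered = [3, 8, 16], z = 16
After iteration 4: v = 5, filtered = [3, 8, 16, 21], z = 21
After iteration 5: v = 1, filtered = [3, 8, 16, 21, 22], z = 22
After iteration 6: v = 3, filtered = [3, 8, 16, 21, 22, 25], z = 25
Loop ends.
filtered[-1] = 25

Final answer: 25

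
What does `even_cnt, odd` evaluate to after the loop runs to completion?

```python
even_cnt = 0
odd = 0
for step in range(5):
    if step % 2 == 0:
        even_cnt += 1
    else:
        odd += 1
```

Let's trace through this code step by step.

Initialize: even_cnt = 0
Initialize: odd = 0
Entering loop: for step in range(5):
After iteration 1: step = 0, even_cnt = 1, odd = 0
After iteration 2: step = 1, even_cnt = 1, odd = 1
After iteration 3: step = 2, even_cnt = 2, odd = 1
After iteration 4: step = 3, even_cnt = 2, odd = 2
After iteration 5: step = 4, even_cnt = 3, odd = 2
Loop ends.

Final answer: 3, 2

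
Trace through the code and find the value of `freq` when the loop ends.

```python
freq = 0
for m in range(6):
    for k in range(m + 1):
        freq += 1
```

Let's trace through this code step by step.

Initialize: freq = 0
Entering loop: for m in range(6):
After iteration 1: m = 0, freq = 1, k = 0
After iteration 2: m = 1, freq = 3, k = 1
After iteration 3: m = 2, freq = 6, k = 2
After iteration 4: m = 3, freq = 10, k = 3
After iteration 5: m = 4, freq = 15, k = 4
After iteration 6: m = 5, freq = 21, k = 5
Loop ends.

Final answer: 21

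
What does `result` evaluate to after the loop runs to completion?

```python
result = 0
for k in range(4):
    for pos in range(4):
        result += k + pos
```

Let's trace through this code step by step.

Initialize: result = 0
Entering loop: for k in range(4):
After iteration 1: k = 0, result = 6
After iteration 2: k = 1, result = 16
After iteration 3: k = 2, result = 30
After iteration 4: k = 3, result = 48
Loop ends.

Final answer: 48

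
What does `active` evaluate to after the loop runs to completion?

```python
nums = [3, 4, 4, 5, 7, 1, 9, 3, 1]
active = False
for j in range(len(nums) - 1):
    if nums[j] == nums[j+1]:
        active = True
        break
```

Let's trace through this code step by step.

Initialize: nums = [3, 4, 4, 5, 7, 1, 9, 3, 1]
Initialize: active = False
Entering loop: for j in range(len(nums) - 1):
After iteration 1: j = 0, active = False
After iteration 2: j = 1, active = True
Loop ends.

Final answer: True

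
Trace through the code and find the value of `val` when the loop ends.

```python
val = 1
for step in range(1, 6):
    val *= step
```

Let's trace through this code step by step.

Initialize: val = 1
Entering loop: for step in range(1, 6):
After iteration 1: step = 1, val = 1
After iteration 2: step = 2, val = 2
After iteration 3: step = 3, val = 6
After iteration 4: step = 4, val = 24
After iteration 5: step = 5, val = 120
Loop ends.

Final answer: 120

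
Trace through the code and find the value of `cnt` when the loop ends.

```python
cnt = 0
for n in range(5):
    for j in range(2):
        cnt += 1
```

Let's trace through this code step by step.

Initialize: cnt = 0
Entering loop: for n in range(5):
After iteration 1: n = 0, cnt = 2
After iteration 2: n = 1, cnt = 4
After iteration 3: n = 2, cnt = 6
After iteration 4: n = 3, cnt = 8
After iteration 5: n = 4, cnt = 10
Loop ends.

Final answer: 10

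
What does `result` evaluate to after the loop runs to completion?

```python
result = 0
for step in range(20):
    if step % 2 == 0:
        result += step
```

Let's trace through this code step by step.

Initialize: result = 0
Entering loop: for step in range(20):
After iteration 1: step = 0, result = 0
After iteration 2: step = 1, result = 0
After iteration 3: step = 2, result = 2
After iteration 4: step = 3, result = 2
After iteration 5: step = 4, result = 6
After iteration 6: step = 5, result = 6
After iteration 7: step = 6, result = 12
After iteration 8: step = 7, result = 12
After iteration 9: step = 8, result = 20
After iteration 10: step = 9, result = 20
After iteration 11: step = 10, result = 30
After iteration 12: step = 11, result = 30
After iteration 13: step = 12, result = 42
After iteration 14: step = 13, result = 42
After iteration 15: step = 14, result = 56
After iteration 16: step = 15, result = 56
After iteration 17: step = 16, result = 72
After iteration 18: step = 17, result = 72
After iteration 19: step = 18, result = 90
After iteration 20: step = 19, result = 90
Loop ends.

Final answer: 90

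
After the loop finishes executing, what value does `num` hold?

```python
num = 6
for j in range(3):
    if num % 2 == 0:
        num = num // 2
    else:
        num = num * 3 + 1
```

Let's trace through this code step by step.

Initialize: num = 6
Entering loop: for j in range(3):
After iteration 1: j = 0, num = 3
After iteration 2: j = 1, num = 10
After iteration 3: j = 2, num = 5
Loop ends.

Final answer: 5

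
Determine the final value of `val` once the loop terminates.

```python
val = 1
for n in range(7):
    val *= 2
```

Let's trace through this code step by step.

Initialize: val = 1
Entering loop: for n in range(7):
After iteration 1: n = 0, val = 2
After iteration 2: n = 1, val = 4
After iteration 3: n = 2, val = 8
After iteration 4: n = 3, val = 16
After iteration 5: n = 4, val = 32
After iteration 6: n = 5, val = 64
After iteration 7: n = 6, val = 128
Loop ends.

Final answer: 128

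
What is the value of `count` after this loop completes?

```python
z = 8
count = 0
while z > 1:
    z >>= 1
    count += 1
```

Let's trace through this code step by step.

Initialize: z = 8
Initialize: count = 0
Entering loop: while z > 1:
After iteration 1: z = 4, count = 1
After iteration 2: z = 2, count = 2
After iteration 3: z = 1, count = 3
Loop ends.

Final answer: 3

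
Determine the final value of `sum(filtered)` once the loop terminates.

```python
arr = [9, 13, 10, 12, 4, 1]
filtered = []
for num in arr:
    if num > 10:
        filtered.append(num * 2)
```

Let's trace through this code step by step.

Initialize: arr = [9, 13, 10, 12, 4, 1]
Initialize: filtered = []
Entering loop: for num in arr:
After iteration 1: num = 9, filtered = []
After iteration 2: num = 13, filtered = [26]
After iteration 3: num = 10, filtered = [26]
After iteration 4: num = 12, filtered = [26, 24]
After iteration 5: num = 4, filtered = [26, 24]
After iteration 6: num = 1, filtered = [26, 24]
Loop ends.
sum(filtered) = 50

Final answer: 50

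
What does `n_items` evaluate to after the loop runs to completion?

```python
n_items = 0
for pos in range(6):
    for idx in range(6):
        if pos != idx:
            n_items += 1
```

Let's trace through this code step by step.

Initialize: n_items = 0
Entering loop: for pos in range(6):
After iteration 1: pos = 0, n_items = 5
After iteration 2: pos = 1, n_items = 10
After iteration 3: pos = 2, n_items = 15
After iteration 4: pos = 3, n_items = 20
After iteration 5: pos = 4, n_items = 25
After iteration 6: pos = 5, n_items = 30
Loop ends.

Final answer: 30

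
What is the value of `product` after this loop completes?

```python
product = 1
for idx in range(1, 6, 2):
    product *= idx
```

Let's trace through this code step by step.

Initialize: product = 1
Entering loop: for idx in range(1, 6, 2):
After iteration 1: idx = 1, product = 1
After iteration 2: idx = 3, product = 3
After iteration 3: idx = 5, product = 15
Loop ends.

Final answer: 15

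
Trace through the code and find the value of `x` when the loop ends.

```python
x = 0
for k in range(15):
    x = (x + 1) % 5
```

Let's trace through this code step by step.

Initialize: x = 0
Entering loop: for k in range(15):
After iteration 1: k = 0, x = 1
After iteration 2: k = 1, x = 2
After iteration 3: k = 2, x = 3
After iteration 4: k = 3, x = 4
After iteration 5: k = 4, x = 0
After iteration 6: k = 5, x = 1
After iteration 7: k = 6, x = 2
After iteration 8: k = 7, x = 3
After iteration 9: k = 8, x = 4
After iteration 10: k = 9, x = 0
After iteration 11: k = 10, x = 1
After iteration 12: k = 11, x = 2
After iteration 13: k = 12, x = 3
After iteration 14: k = 13, x = 4
After iteration 15: k = 14, x = 0
Loop ends.

Final answer: 0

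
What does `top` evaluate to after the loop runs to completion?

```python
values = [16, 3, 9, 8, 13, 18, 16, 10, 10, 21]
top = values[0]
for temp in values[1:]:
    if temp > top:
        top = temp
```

Let's trace through this code step by step.

Initialize: values = [16, 3, 9, 8, 13, 18, 16, 10, 10, 21]
Initialize: top = 16
Entering loop: for temp in values[1:]:
After iteration 1: temp = 3, top = 16
After iteration 2: temp = 9, top = 16
After iteration 3: temp = 8, top = 16
After iteration 4: temp = 13, top = 16
After iteration 5: temp = 18, top = 18
After iteration 6: temp = 16, top = 18
After iteration 7: temp = 10, top = 18
After iteration 8: temp = 10, top = 18
After iteration 9: temp = 21, top = 21
Loop ends.

Final answer: 21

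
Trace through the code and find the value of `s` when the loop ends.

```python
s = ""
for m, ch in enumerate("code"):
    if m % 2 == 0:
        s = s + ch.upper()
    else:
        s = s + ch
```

Let's trace through this code step by step.

Initialize: s = ''
Entering loop: for m, ch in enumerate("code"):
After iteration 1: m = 0, ch = 'c', s = 'C'
After iteration 2: m = 1, ch = 'o', s = 'Co'
After iteration 3: m = 2, ch = 'd', s = 'CoD'
After iteration 4: m = 3, ch = 'e', s = 'CoDe'
Loop ends.

Final answer: 'CoDe'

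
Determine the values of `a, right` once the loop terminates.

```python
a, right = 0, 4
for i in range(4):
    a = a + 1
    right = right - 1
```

Let's trace through this code step by step.

Initialize: a = 0
Initialize: right = 4
Entering loop: for i in range(4):
After iteration 1: i = 0, a = 1, right = 3
After iteration 2: i = 1, a = 2, right = 2
After iteration 3: i = 2, a = 3, right = 1
After iteration 4: i = 3, a = 4, right = 0
Loop ends.

Final answer: 4, 0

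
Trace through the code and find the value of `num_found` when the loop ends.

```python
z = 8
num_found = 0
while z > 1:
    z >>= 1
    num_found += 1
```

Let's trace through this code step by step.

Initialize: z = 8
Initialize: num_found = 0
Entering loop: while z > 1:
After iteration 1: z = 4, num_found = 1
After iteration 2: z = 2, num_found = 2
After iteration 3: z = 1, num_found = 3
Loop ends.

Final answer: 3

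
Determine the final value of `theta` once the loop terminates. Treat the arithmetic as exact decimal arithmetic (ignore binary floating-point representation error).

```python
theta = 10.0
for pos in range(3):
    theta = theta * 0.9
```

Let's trace through this code step by step.

Initialize: theta = 10.0
Entering loop: for pos in range(3):
After iteration 1: pos = 0, theta = 9.0
After iteration 2: pos = 1, theta = 8.1
After iteration 3: pos = 2, theta = 7.29
Loop ends.

Final answer: 7.29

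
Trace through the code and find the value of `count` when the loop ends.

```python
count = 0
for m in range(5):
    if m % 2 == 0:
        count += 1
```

Let's trace through this code step by step.

Initialize: count = 0
Entering loop: for m in range(5):
After iteration 1: m = 0, count = 1
After iteration 2: m = 1, count = 1
After iteration 3: m = 2, count = 2
After iteration 4: m = 3, count = 2
After iteration 5: m = 4, count = 3
Loop ends.

Final answer: 3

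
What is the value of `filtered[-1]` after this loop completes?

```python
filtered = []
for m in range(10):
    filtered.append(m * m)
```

Let's trace through this code step by step.

Initialize: filtered = []
Entering loop: for m in range(10):
After iteration 1: m = 0, filtered = [0]
After iteration 2: m = 1, filtered = [0, 1]
After iteration 3: m = 2, filtered = [0, 1, 4]
After iteration 4: m = 3, filtered = [0, 1, 4, 9]
After iteration 5: m = 4, filtered = [0, 1, 4, 9, 16]
After iteration 6: m = 5, filtered = [0, 1, 4, 9, 16, 25]
After iteration 7: m = 6, filtered = [0, 1, 4, 9, 16, 25, 36]
After iteration 8: m = 7, filtered = [0, 1, 4, 9, 16, 25, 36, 49]
After iteration 9: m = 8, filtered = [0, 1, 4, 9, 16, 25, 36, 49, 64]
After iteration 10: m = 9, filtered = [0, 1, 4, 9, 16, 25, 36, 49, 64, 81]
Loop ends.
filtered[-1] = 81

Final answer: 81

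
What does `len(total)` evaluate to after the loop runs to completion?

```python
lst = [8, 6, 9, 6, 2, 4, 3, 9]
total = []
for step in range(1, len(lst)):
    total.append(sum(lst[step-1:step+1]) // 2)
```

Let's trace through this code step by step.

Initialize: lst = [8, 6, 9, 6, 2, 4, 3, 9]
Initialize: total = []
Entering loop: for step in range(1, len(lst)):
After iteration 1: step = 1, total = [7]
After iteration 2: step = 2, total = [7, 7]
After iteration 3: step = 3, total = [7, 7, 7]
After iteration 4: step = 4, total = [7, 7, 7, 4]
After iteration 5: step = 5, total = [7, 7, 7, 4, 3]
After iteration 6: step = 6, total = [7, 7, 7, 4, 3, 3]
After iteration 7: step = 7, total = [7, 7, 7, 4, 3, 3, 6]
Loop ends.
len(total) = 7

Final answer: 7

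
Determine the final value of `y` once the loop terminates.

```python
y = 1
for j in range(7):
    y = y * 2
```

Let's trace through this code step by step.

Initialize: y = 1
Entering loop: for j in range(7):
After iteration 1: j = 0, y = 2
After iteration 2: j = 1, y = 4
After iteration 3: j = 2, y = 8
After iteration 4: j = 3, y = 16
After iteration 5: j = 4, y = 32
After iteration 6: j = 5, y = 64
After iteration 7: j = 6, y = 128
Loop ends.

Final answer: 128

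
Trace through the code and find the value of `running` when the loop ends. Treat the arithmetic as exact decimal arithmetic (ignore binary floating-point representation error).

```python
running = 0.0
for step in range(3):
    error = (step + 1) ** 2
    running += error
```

Let's trace through this code step by step.

Initialize: running = 0.0
Entering loop: for step in range(3):
After iteration 1: step = 0, running = 1.0, error = 1
After iteration 2: step = 1, running = 5.0, error = 4
After iteration 3: step = 2, running = 14.0, error = 9
Loop ends.

Final answer: 14.0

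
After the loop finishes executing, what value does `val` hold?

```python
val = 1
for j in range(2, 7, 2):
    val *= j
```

Let's trace through this code step by step.

Initialize: val = 1
Entering loop: for j in range(2, 7, 2):
After iteration 1: j = 2, val = 2
After iteration 2: j = 4, val = 8
After iteration 3: j = 6, val = 48
Loop ends.

Final answer: 48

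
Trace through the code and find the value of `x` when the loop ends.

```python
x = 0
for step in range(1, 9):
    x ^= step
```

Let's trace through this code step by step.

Initialize: x = 0
Entering loop: for step in range(1, 9):
After iteration 1: step = 1, x = 1
After iteration 2: step = 2, x = 3
After iteration 3: step = 3, x = 0
After iteration 4: step = 4, x = 4
After iteration 5: step = 5, x = 1
After iteration 6: step = 6, x = 7
After iteration 7: step = 7, x = 0
After iteration 8: step = 8, x = 8
Loop ends.

Final answer: 8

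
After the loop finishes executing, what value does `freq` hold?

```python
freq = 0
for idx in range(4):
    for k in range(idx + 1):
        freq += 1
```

Let's trace through this code step by step.

Initialize: freq = 0
Entering loop: for idx in range(4):
After iteration 1: idx = 0, freq = 1, k = 0
After iteration 2: idx = 1, freq = 3, k = 1
After iteration 3: idx = 2, freq = 6, k = 2
After iteration 4: idx = 3, freq = 10, k = 3
Loop ends.

Final answer: 10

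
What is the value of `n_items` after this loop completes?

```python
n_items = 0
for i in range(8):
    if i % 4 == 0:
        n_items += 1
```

Let's trace through this code step by step.

Initialize: n_items = 0
Entering loop: for i in range(8):
After iteration 1: i = 0, n_items = 1
After iteration 2: i = 1, n_items = 1
After iteration 3: i = 2, n_items = 1
After iteration 4: i = 3, n_items = 1
After iteration 5: i = 4, n_items = 2
After iteration 6: i = 5, n_items = 2
After iteration 7: i = 6, n_items = 2
After iteration 8: i = 7, n_items = 2
Loop ends.

Final answer: 2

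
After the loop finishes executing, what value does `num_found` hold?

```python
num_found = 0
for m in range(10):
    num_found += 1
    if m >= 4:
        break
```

Let's trace through this code step by step.

Initialize: num_found = 0
Entering loop: for m in range(10):
After iteration 1: m = 0, num_found = 1
After iteration 2: m = 1, num_found = 2
After iteration 3: m = 2, num_found = 3
After iteration 4: m = 3, num_found = 4
After iteration 5: m = 4, num_found = 5
Loop ends.

Final answer: 5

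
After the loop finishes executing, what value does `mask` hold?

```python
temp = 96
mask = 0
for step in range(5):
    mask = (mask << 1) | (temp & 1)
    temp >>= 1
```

Let's trace through this code step by step.

Initialize: temp = 96
Initialize: mask = 0
Entering loop: for step in range(5):
After iteration 1: step = 0, temp = 48, mask = 0
After iteration 2: step = 1, temp = 24, mask = 0
After iteration 3: step = 2, temp = 12, mask = 0
After iteration 4: step = 3, temp = 6, mask = 0
After iteration 5: step = 4, temp = 3, mask = 0
Loop ends.

Final answer: 0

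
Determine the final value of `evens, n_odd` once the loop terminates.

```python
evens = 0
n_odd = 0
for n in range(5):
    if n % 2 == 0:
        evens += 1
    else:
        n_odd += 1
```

Let's trace through this code step by step.

Initialize: evens = 0
Initialize: n_odd = 0
Entering loop: for n in range(5):
After iteration 1: n = 0, evens = 1, n_odd = 0
After iteration 2: n = 1, evens = 1, n_odd = 1
After iteration 3: n = 2, evens = 2, n_odd = 1
After iteration 4: n = 3, evens = 2, n_odd = 2
After iteration 5: n = 4, evens = 3, n_odd = 2
Loop ends.

Final answer: 3, 2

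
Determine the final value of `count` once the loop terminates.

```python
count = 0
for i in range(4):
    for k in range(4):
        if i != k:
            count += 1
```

Let's trace through this code step by step.

Initialize: count = 0
Entering loop: for i in range(4):
After iteration 1: i = 0, count = 3
After iteration 2: i = 1, count = 6
After iteration 3: i = 2, count = 9
After iteration 4: i = 3, count = 12
Loop ends.

Final answer: 12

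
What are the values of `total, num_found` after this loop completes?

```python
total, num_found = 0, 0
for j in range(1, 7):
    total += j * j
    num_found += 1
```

Let's trace through this code step by step.

Initialize: total = 0
Initialize: num_found = 0
Entering loop: for j in range(1, 7):
After iteration 1: j = 1, total = 1, num_found = 1
After iteration 2: j = 2, total = 5, num_found = 2
After iteration 3: j = 3, total = 14, num_found = 3
After iteration 4: j = 4, total = 30, num_found = 4
After iteration 5: j = 5, total = 55, num_found = 5
After iteration 6: j = 6, total = 91, num_found = 6
Loop ends.

Final answer: 91, 6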